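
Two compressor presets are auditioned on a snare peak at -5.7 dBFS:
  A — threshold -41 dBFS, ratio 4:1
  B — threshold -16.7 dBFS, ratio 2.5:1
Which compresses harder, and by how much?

A: 35.3 dB over, compressed to 8.825 dB over, so 26.475 dB of GR.
B: 11 dB over, compressed to 4.4 dB over, so 6.6 dB of GR.
A applies 19.875 dB more gain reduction.

A, by 19.875 dB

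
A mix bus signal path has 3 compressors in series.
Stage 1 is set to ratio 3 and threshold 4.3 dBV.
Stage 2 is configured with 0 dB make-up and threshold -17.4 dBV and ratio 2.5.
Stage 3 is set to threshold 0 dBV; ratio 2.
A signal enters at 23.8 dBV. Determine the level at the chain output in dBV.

Stage 1: overshoot 19.5 dB → 19.5/3 = 6.5 dB → 10.8 dBV.
Stage 2: 28.2 dB above -17.4 dBV, reduced 2.5:1 to 11.28 dB above → -6.12 dBV.
Stage 3: -6.12 dBV is at or below the 0 dBV threshold — no compression; output -6.12 dBV.

-6.12 dBV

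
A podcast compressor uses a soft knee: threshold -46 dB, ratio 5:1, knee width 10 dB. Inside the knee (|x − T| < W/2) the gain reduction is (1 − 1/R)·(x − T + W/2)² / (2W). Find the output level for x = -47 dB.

-47.64 dB

x − T + W/2 = -47 − (-46) + 5 = 4.
GR = (1 − 1/5) × 4² / 20 = 0.8 × 16 / 20 = 0.64 dB.
Output = -47 − 0.64 = -47.64 dB.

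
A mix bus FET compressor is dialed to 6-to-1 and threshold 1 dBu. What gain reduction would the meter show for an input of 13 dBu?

10 dB

Overshoot = 13 − 1 = 12 dB.
After 6:1 compression the overshoot becomes 12/6 = 2 dB.
GR = overshoot in − overshoot out = 12 − 2 = 10 dB.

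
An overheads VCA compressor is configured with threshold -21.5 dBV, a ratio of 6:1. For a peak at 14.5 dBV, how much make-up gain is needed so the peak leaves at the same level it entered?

30 dB

The peak compresses to -21.5 + 36/6 = -15.5 dBV.
To reach 14.5 dBV requires 14.5 − (-15.5) = 30 dB of make-up.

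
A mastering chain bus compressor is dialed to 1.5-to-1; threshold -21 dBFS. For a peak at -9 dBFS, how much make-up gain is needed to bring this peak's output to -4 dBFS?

The peak compresses to -21 + 12/1.5 = -13 dBFS.
To reach -4 dBFS requires -4 − (-13) = 9 dB of make-up.

9 dB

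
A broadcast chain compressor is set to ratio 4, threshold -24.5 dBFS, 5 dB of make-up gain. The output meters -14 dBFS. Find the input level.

Before make-up, the level was -14 − 5 = -19 dBFS.
That's 5.5 dB above the -24.5 dBFS threshold.
Undo the ratio: input overshoot = 5.5 × 4 = 22 dB, giving input = -2.5 dBFS.

-2.5 dBFS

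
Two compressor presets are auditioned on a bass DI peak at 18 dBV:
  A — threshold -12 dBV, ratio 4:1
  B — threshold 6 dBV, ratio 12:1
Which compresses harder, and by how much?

A: 30 dB over, compressed to 7.5 dB over, so 22.5 dB of GR.
B: 12 dB over, compressed to 1 dB over, so 11 dB of GR.
A applies 11.5 dB more gain reduction.

A, by 11.5 dB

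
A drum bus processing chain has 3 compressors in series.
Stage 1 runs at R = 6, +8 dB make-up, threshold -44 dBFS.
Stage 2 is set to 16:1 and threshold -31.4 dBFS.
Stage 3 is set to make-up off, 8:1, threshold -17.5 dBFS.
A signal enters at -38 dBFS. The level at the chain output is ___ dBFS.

Stage 1: 6 dB above -44 dBFS, reduced 6:1 to 1 dB above → -43 dBFS; +8 dB make-up → -35 dBFS.
Stage 2: -35 dBFS ≤ -31.4 dBFS, so stage 2 doesn't engage; output -35 dBFS.
Stage 3: -35 dBFS ≤ -17.5 dBFS, so stage 3 doesn't engage; output -35 dBFS.

-35 dBFS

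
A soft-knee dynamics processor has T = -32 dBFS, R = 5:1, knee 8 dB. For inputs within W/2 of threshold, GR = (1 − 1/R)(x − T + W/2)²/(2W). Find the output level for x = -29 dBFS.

x − T + W/2 = -29 − (-32) + 4 = 7.
GR = (1 − 1/5) × 7² / 16 = 0.8 × 49 / 16 = 2.45 dB.
Output = -29 − 2.45 = -31.45 dBFS.

-31.45 dBFS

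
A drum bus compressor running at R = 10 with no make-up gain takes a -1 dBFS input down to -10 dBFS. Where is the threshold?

-11 dBFS

Let T be the threshold. Output overshoot = (input overshoot)/R, so -10 − T = (-1 − T)/10.
10·(-10 − T) = -1 − T → 9·T = -100 − (-1) = -99.
T = -99/9 = -11 dBFS.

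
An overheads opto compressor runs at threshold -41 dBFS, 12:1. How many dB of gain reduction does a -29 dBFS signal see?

Overshoot = -29 − (-41) = 12 dB.
A 12:1 ratio leaves 1 dB of that excess.
So the signal is attenuated by 12 − 1 = 11 dB.

11 dB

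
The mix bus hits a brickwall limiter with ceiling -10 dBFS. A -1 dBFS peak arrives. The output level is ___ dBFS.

-10 dBFS

The limiter clamps the peak to its -10 dBFS ceiling.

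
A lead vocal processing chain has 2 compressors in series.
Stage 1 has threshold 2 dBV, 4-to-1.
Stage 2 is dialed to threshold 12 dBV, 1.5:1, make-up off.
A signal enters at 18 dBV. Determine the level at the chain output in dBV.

Stage 1: 18 dBV is 16 dB over 2 dBV; at 4:1 that becomes 4 dB over, giving 6 dBV.
Stage 2: 6 dBV is at or below the 12 dBV threshold — no compression; output 6 dBV.

6 dBV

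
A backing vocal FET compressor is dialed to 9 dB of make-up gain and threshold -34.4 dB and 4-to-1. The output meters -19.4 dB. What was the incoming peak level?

Remove make-up: -19.4 − 9 = -28.4 dB.
That's 6 dB above the -34.4 dB threshold.
Input overshoot = R × output overshoot = 24 dB → input = -34.4 + 24 = -10.4 dB.

-10.4 dB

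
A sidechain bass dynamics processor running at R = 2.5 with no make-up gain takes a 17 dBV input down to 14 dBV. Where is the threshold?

12 dBV

Input is 5 dB above T (since output overshoot × R = input overshoot: (14 − T)·2.5 = 17 − T gives T = 12 dBV).
Check: 12 + (17 − 12)/2.5 = 12 + 2 = 14 dBV. ✓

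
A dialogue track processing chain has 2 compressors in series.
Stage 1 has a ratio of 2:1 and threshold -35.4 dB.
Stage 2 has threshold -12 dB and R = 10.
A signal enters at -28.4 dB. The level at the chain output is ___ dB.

-31.9 dB

Stage 1: overshoot 7 dB → 7/2 = 3.5 dB → -31.9 dB.
Stage 2: -31.9 dB ≤ -12 dB, so stage 2 doesn't engage; output -31.9 dB.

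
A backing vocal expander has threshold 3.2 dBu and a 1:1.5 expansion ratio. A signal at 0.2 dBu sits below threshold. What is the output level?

Undershoot = 3.2 − 0.2 = 3 dB.
At 1:1.5, that expands to 4.5 dB under threshold.
Output = 3.2 − 4.5 = -1.3 dBu.

-1.3 dBu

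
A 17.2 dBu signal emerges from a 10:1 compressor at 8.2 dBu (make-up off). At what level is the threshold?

7.2 dBu

Gain reduction = 17.2 − 8.2 = 9 dB; output overshoot = GR / (R − 1) = 9 / 9 = 1 dB.
Threshold = output − output overshoot = 8.2 − 1 = 7.2 dBu.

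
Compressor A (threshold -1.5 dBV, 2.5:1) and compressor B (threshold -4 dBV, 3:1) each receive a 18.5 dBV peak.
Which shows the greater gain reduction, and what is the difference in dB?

A: GR = 20 − 20/2.5 = 12 dB.
B: GR = 22.5 − 22.5/3 = 15 dB.
B reduces 3 dB more.

B, by 3 dB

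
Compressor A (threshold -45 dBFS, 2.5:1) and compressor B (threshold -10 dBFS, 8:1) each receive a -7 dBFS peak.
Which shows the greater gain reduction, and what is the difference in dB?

A, by 20.175 dB

A: 38 dB over, compressed to 15.2 dB over, so 22.8 dB of GR.
B: 3 dB over, compressed to 0.375 dB over, so 2.625 dB of GR.
Difference: 20.175 dB in favour of A.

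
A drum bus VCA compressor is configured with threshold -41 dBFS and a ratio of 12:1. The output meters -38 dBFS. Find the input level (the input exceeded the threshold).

-5 dBFS

The compressed level sits -38 − (-41) = 3 dB over threshold.
Before 12:1 compression the overshoot was 3 × 12 = 36 dB, so input = -41 + 36 = -5 dBFS.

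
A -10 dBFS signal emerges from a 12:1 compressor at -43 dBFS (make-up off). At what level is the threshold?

-46 dBFS

Gain reduction = -10 − (-43) = 33 dB; output overshoot = GR / (R − 1) = 33 / 11 = 3 dB.
Threshold = output − output overshoot = -43 − 3 = -46 dBFS.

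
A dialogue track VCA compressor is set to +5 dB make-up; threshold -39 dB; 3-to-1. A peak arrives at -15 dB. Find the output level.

-15 dB sits 24 dB over threshold.
3:1 compression reduces that to 24/3 = 8 dB over.
That puts the output at -31 dB; make-up adds 5 dB, giving -26 dB.

-26 dB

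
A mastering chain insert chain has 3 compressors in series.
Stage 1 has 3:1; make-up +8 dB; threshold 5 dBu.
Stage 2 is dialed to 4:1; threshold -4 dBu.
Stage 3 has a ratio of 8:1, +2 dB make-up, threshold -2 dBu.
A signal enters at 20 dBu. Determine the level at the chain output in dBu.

Stage 1: 20 dBu is 15 dB over 5 dBu; at 3:1 that becomes 5 dB over, giving 10 dBu; +8 dB make-up → 18 dBu.
Stage 2: 18 dBu is 22 dB over -4 dBu; at 4:1 that becomes 5.5 dB over, giving 1.5 dBu.
Stage 3: overshoot 3.5 dB → 3.5/8 = 0.4375 dB → -1.5625 dBu; +2 dB make-up → 0.4375 dBu.

0.4375 dBu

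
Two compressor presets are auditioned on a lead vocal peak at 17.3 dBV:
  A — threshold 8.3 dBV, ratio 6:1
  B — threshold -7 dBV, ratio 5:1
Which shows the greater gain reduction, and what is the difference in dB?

B, by 11.94 dB

A: 9 dB over, compressed to 1.5 dB over, so 7.5 dB of GR.
B: 24.3 dB over, compressed to 4.86 dB over, so 19.44 dB of GR.
B applies 11.94 dB more gain reduction.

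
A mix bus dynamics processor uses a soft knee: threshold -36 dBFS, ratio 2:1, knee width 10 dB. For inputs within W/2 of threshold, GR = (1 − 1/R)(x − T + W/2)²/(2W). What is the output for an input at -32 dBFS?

-34.025 dBFS

x − T + W/2 = -32 − (-36) + 5 = 9.
GR = (1 − 1/2) × 9² / 20 = 0.5 × 81 / 20 = 2.025 dB.
Output = -32 − 2.025 = -34.025 dBFS.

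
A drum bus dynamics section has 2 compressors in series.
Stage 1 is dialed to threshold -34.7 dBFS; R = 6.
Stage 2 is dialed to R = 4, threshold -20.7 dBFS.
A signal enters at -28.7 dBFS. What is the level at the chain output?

-33.7 dBFS

Stage 1: -28.7 dBFS is 6 dB over -34.7 dBFS; at 6:1 that becomes 1 dB over, giving -33.7 dBFS.
Stage 2: -33.7 dBFS is at or below the -20.7 dBFS threshold — no compression; output -33.7 dBFS.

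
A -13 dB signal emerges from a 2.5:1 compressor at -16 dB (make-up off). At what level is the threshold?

Input is 5 dB above T (since output overshoot × R = input overshoot: (-16 − T)·2.5 = -13 − T gives T = -18 dB).
Check: -18 + (-13 − (-18))/2.5 = -18 + 2 = -16 dB. ✓

-18 dB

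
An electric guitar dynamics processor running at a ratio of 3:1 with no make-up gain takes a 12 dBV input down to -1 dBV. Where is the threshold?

-7.5 dBV

Input is 19.5 dB above T (since output overshoot × R = input overshoot: (-1 − T)·3 = 12 − T gives T = -7.5 dBV).
Check: -7.5 + (12 − (-7.5))/3 = -7.5 + 6.5 = -1 dBV. ✓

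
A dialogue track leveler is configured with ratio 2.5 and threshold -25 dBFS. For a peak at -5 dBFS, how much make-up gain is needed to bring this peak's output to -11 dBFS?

6 dB

Without make-up, output = threshold + overshoot/2.5 = -25 + 8 = -17 dBFS.
Gap to target: 6 dB.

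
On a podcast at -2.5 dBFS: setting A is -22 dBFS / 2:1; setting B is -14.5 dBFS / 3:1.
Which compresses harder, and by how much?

A, by 1.75 dB

A: GR = 19.5 − 19.5/2 = 9.75 dB.
B: GR = 12 − 12/3 = 8 dB.
Difference: 1.75 dB in favour of A.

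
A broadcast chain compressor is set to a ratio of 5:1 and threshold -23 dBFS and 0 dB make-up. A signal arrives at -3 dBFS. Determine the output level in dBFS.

-19 dBFS

Overshoot: -3 − (-23) = 20 dB.
The 20 dB excess becomes 4 dB after 5:1 reduction.
Output = -23 + 4 = -19 dBFS.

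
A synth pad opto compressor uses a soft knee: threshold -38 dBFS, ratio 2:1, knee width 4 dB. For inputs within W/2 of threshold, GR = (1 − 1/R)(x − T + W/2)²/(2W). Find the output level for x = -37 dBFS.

x − T + W/2 = -37 − (-38) + 2 = 3.
GR = (1 − 1/2) × 3² / 8 = 0.5 × 9 / 8 = 0.5625 dB.
Output = -37 − 0.5625 = -37.5625 dBFS.

-37.5625 dBFS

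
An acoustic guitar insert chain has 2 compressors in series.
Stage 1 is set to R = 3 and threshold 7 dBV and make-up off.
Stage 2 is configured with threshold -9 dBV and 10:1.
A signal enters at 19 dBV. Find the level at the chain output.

Stage 1: 12 dB above 7 dBV, reduced 3:1 to 4 dB above → 11 dBV.
Stage 2: overshoot 20 dB → 20/10 = 2 dB → -7 dBV.

-7 dBV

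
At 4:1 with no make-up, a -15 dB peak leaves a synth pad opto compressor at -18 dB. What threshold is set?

Gain reduction = -15 − (-18) = 3 dB; output overshoot = GR / (R − 1) = 3 / 3 = 1 dB.
Threshold = output − output overshoot = -18 − 1 = -19 dB.

-19 dB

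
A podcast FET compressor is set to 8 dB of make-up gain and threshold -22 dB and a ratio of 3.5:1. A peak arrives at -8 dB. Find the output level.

-8 dB sits 14 dB over threshold.
3.5:1 compression reduces that to 14/3.5 = 4 dB over.
Output = -22 + 4 = -18 dB; make-up adds 8 dB, giving -10 dB.

-10 dB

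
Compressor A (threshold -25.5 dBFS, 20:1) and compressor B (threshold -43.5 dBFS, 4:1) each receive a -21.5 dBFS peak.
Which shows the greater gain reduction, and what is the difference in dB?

A: GR = 4 − 4/20 = 3.8 dB.
B: GR = 22 − 22/4 = 16.5 dB.
B applies 12.7 dB more gain reduction.

B, by 12.7 dB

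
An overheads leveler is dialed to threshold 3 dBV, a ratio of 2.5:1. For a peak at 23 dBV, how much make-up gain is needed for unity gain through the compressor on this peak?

The peak compresses to 3 + 20/2.5 = 11 dBV.
To reach 23 dBV requires 23 − 11 = 12 dB of make-up.

12 dB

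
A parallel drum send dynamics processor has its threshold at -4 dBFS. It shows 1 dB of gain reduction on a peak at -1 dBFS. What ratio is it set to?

1.5:1

Input overshoot = -1 − (-4) = 3 dB.
Output overshoot = 3 − 1 = 2 dB.
Ratio = input overshoot / output overshoot = 3 / 2 = 1.5.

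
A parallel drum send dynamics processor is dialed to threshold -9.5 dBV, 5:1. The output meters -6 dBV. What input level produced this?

The compressed level sits -6 − (-9.5) = 3.5 dB over threshold.
Undo the ratio: input overshoot = 3.5 × 5 = 17.5 dB, giving input = 8 dBV.

8 dBV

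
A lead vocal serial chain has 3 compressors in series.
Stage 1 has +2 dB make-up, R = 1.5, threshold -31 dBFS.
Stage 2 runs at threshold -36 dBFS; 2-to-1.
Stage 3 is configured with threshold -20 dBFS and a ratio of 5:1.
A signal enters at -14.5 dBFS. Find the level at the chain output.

-27 dBFS

Stage 1: -14.5 dBFS is 16.5 dB over -31 dBFS; at 1.5:1 that becomes 11 dB over, giving -20 dBFS; +2 dB make-up → -18 dBFS.
Stage 2: 18 dB above -36 dBFS, reduced 2:1 to 9 dB above → -27 dBFS.
Stage 3: -27 dBFS is at or below the -20 dBFS threshold — no compression; output -27 dBFS.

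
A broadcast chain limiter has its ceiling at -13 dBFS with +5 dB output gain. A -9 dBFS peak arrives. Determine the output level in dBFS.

A brickwall limiter is an ∞:1 compressor: any input above the ceiling is clamped to -13 dBFS.
Output gain then adds 5 dB: -13 + 5 = -8 dBFS.

-8 dBFS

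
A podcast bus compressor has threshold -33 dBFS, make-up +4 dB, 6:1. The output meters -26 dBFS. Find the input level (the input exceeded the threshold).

Remove make-up: -26 − 4 = -30 dBFS.
That's 3 dB above the -33 dBFS threshold.
Before 6:1 compression the overshoot was 3 × 6 = 18 dB, so input = -33 + 18 = -15 dBFS.

-15 dBFS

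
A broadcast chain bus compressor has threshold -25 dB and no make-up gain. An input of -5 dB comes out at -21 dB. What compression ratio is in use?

Input overshoot = -5 − (-25) = 20 dB; output overshoot = -21 − (-25) = 4 dB.
Ratio = 20 / 4 = 5.

5:1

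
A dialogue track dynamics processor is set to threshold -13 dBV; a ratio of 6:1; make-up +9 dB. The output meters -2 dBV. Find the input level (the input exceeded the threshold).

Before make-up, the level was -2 − 9 = -11 dBV.
Post-compression overshoot = -11 − (-13) = 2 dB.
Input overshoot = R × output overshoot = 12 dB → input = -13 + 12 = -1 dBV.

-1 dBV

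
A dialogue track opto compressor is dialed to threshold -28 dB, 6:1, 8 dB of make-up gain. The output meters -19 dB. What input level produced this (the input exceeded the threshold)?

Stripping the +8 dB make-up gives -27 dB at the gain stage.
The compressed level sits -27 − (-28) = 1 dB over threshold.
Before 6:1 compression the overshoot was 1 × 6 = 6 dB, so input = -28 + 6 = -22 dB.

-22 dB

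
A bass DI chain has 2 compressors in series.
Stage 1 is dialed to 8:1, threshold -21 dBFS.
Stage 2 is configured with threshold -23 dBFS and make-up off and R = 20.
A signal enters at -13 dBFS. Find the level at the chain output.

Stage 1: -13 dBFS is 8 dB over -21 dBFS; at 8:1 that becomes 1 dB over, giving -20 dBFS.
Stage 2: -20 dBFS is 3 dB over -23 dBFS; at 20:1 that becomes 0.15 dB over, giving -22.85 dBFS.

-22.85 dBFS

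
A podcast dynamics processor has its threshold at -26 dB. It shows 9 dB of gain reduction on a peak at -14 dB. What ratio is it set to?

4:1

Input overshoot = -14 − (-26) = 12 dB.
Output overshoot = 12 − 9 = 3 dB.
Ratio = input overshoot / output overshoot = 12 / 3 = 4.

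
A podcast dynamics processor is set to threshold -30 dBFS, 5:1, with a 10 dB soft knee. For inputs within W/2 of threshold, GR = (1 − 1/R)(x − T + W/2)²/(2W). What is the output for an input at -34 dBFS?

x − T + W/2 = -34 − (-30) + 5 = 1.
GR = (1 − 1/5) × 1² / 20 = 0.8 × 1 / 20 = 0.04 dB.
Output = -34 − 0.04 = -34.04 dBFS.

-34.04 dBFS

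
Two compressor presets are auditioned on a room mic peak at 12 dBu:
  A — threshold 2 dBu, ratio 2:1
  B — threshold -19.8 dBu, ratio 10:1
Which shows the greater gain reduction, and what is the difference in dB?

A: 10 dB over, compressed to 5 dB over, so 5 dB of GR.
B: 31.8 dB over, compressed to 3.18 dB over, so 28.62 dB of GR.
Difference: 23.62 dB in favour of B.

B, by 23.62 dB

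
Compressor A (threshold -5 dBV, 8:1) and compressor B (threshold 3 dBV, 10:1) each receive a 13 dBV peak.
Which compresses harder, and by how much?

A, by 6.75 dB

A: 18 dB over, compressed to 2.25 dB over, so 15.75 dB of GR.
B: 10 dB over, compressed to 1 dB over, so 9 dB of GR.
A applies 6.75 dB more gain reduction.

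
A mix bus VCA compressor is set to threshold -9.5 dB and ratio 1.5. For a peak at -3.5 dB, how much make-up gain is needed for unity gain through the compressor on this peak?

2 dB

The peak compresses to -9.5 + 6/1.5 = -5.5 dB.
To reach -3.5 dB requires -3.5 − (-5.5) = 2 dB of make-up.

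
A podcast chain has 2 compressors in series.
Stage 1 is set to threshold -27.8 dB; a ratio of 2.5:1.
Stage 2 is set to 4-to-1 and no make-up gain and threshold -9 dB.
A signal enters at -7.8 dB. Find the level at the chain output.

Stage 1: -7.8 dB is 20 dB over -27.8 dB; at 2.5:1 that becomes 8 dB over, giving -19.8 dB.
Stage 2: -19.8 dB ≤ -9 dB, so stage 2 doesn't engage; output -19.8 dB.

-19.8 dB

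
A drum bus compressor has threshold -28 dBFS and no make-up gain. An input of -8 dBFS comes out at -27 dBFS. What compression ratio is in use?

Input overshoot = -8 − (-28) = 20 dB; output overshoot = -27 − (-28) = 1 dB.
Ratio = 20 / 1 = 20.

20:1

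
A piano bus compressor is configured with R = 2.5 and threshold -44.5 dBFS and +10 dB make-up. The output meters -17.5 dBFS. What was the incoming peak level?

Stripping the +10 dB make-up gives -27.5 dBFS at the gain stage.
The compressed level sits -27.5 − (-44.5) = 17 dB over threshold.
Input overshoot = R × output overshoot = 42.5 dB → input = -44.5 + 42.5 = -2 dBFS.

-2 dBFS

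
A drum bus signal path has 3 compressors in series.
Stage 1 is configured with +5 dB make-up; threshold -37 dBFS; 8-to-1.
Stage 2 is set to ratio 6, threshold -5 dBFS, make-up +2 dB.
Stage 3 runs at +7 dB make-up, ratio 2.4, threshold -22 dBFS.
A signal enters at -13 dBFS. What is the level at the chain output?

Stage 1: 24 dB above -37 dBFS, reduced 8:1 to 3 dB above → -34 dBFS; +5 dB make-up → -29 dBFS.
Stage 2: below threshold (-29 ≤ -5); passes unchanged; make-up brings it to -27 dBFS.
Stage 3: below threshold (-27 ≤ -22); passes unchanged; make-up brings it to -20 dBFS.

-20 dBFS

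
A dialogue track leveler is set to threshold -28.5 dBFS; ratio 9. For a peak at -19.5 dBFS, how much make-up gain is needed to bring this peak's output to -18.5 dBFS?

9 dB

Without make-up, output = threshold + overshoot/9 = -28.5 + 1 = -27.5 dBFS.
Gap to target: 9 dB.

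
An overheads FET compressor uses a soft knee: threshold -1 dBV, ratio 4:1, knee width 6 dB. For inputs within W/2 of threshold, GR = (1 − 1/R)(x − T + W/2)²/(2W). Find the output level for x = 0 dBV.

-1 dBV

x − T + W/2 = 0 − (-1) + 3 = 4.
GR = (1 − 1/4) × 4² / 12 = 0.75 × 16 / 12 = 1 dB.
Output = 0 − 1 = -1 dBV.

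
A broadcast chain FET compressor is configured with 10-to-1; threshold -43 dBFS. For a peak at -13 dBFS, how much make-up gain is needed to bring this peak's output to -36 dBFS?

4 dB

Overshoot 30 dB → 30/10 = 3 dB after compression, so the compressed level is -43 + 3 = -40 dBFS.
Make-up = target − compressed = -36 − (-40) = 4 dB.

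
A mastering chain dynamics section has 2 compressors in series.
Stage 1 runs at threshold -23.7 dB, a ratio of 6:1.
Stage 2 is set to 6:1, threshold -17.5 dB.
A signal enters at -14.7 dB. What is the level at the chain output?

Stage 1: 9 dB above -23.7 dB, reduced 6:1 to 1.5 dB above → -22.2 dB.
Stage 2: -22.2 dB ≤ -17.5 dB, so stage 2 doesn't engage; output -22.2 dB.

-22.2 dB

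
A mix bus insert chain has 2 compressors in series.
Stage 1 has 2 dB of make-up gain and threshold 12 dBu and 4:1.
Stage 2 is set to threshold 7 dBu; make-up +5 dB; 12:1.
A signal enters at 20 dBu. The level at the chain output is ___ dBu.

Stage 1: overshoot 8 dB → 8/4 = 2 dB → 14 dBu; +2 dB make-up → 16 dBu.
Stage 2: 9 dB above 7 dBu, reduced 12:1 to 0.75 dB above → 7.75 dBu; +5 dB make-up → 12.75 dBu.

12.75 dBu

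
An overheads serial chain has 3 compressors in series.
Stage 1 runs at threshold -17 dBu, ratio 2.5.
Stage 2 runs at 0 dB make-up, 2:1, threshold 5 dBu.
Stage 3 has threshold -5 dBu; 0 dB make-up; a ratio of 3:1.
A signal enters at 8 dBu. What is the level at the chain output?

-7 dBu

Stage 1: overshoot 25 dB → 25/2.5 = 10 dB → -7 dBu.
Stage 2: -7 dBu is at or below the 5 dBu threshold — no compression; output -7 dBu.
Stage 3: -7 dBu ≤ -5 dBu, so stage 3 doesn't engage; output -7 dBu.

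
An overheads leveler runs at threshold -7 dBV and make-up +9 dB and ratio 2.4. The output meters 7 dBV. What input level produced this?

Before make-up, the level was 7 − 9 = -2 dBV.
The compressed level sits -2 − (-7) = 5 dB over threshold.
Before 2.4:1 compression the overshoot was 5 × 2.4 = 12 dB, so input = -7 + 12 = 5 dBV.

5 dBV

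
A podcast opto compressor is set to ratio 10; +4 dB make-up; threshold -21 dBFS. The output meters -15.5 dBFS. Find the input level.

Remove make-up: -15.5 − 4 = -19.5 dBFS.
Post-compression overshoot = -19.5 − (-21) = 1.5 dB.
Input overshoot = R × output overshoot = 15 dB → input = -21 + 15 = -6 dBFS.

-6 dBFS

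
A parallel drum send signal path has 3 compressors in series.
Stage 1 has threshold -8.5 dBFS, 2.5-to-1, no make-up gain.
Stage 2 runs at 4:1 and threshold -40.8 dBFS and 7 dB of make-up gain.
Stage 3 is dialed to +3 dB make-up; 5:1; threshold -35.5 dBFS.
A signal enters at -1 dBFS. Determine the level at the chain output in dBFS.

-30.395 dBFS

Stage 1: overshoot 7.5 dB → 7.5/2.5 = 3 dB → -5.5 dBFS.
Stage 2: 35.3 dB above -40.8 dBFS, reduced 4:1 to 8.825 dB above → -31.975 dBFS; +7 dB make-up → -24.975 dBFS.
Stage 3: 10.525 dB above -35.5 dBFS, reduced 5:1 to 2.105 dB above → -33.395 dBFS; +3 dB make-up → -30.395 dBFS.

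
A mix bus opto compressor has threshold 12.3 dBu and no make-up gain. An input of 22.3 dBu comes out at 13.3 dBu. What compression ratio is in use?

Input overshoot = 22.3 − 12.3 = 10 dB; output overshoot = 13.3 − 12.3 = 1 dB.
Ratio = 10 / 1 = 10.

10:1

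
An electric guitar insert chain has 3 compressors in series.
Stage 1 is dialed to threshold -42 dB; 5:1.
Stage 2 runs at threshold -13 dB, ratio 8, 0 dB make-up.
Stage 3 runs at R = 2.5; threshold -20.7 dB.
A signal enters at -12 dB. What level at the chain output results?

Stage 1: overshoot 30 dB → 30/5 = 6 dB → -36 dB.
Stage 2: below threshold (-36 ≤ -13); passes unchanged; output -36 dB.
Stage 3: below threshold (-36 ≤ -20.7); passes unchanged; output -36 dB.

-36 dB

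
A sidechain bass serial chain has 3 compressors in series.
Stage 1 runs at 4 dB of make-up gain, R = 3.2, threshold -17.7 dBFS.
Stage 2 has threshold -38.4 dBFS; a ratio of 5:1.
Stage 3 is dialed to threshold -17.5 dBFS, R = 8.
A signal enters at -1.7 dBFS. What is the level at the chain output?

-32.46 dBFS

Stage 1: -1.7 dBFS is 16 dB over -17.7 dBFS; at 3.2:1 that becomes 5 dB over, giving -12.7 dBFS; +4 dB make-up → -8.7 dBFS.
Stage 2: overshoot 29.7 dB → 29.7/5 = 5.94 dB → -32.46 dBFS.
Stage 3: -32.46 dBFS ≤ -17.5 dBFS, so stage 3 doesn't engage; output -32.46 dBFS.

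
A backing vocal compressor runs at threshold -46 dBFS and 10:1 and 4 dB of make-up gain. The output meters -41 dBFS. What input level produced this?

-36 dBFS

Remove make-up: -41 − 4 = -45 dBFS.
That's 1 dB above the -46 dBFS threshold.
Input overshoot = R × output overshoot = 10 dB → input = -46 + 10 = -36 dBFS.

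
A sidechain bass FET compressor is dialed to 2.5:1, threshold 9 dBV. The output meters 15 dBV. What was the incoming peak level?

24 dBV

Post-compression overshoot = 15 − 9 = 6 dB.
Input overshoot = R × output overshoot = 15 dB → input = 9 + 15 = 24 dBV.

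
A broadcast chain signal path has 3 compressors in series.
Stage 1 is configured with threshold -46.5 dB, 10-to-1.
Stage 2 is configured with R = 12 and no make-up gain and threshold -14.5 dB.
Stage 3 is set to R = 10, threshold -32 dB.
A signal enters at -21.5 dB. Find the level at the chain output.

-44 dB

Stage 1: overshoot 25 dB → 25/10 = 2.5 dB → -44 dB.
Stage 2: below threshold (-44 ≤ -14.5); passes unchanged; output -44 dB.
Stage 3: below threshold (-44 ≤ -32); passes unchanged; output -44 dB.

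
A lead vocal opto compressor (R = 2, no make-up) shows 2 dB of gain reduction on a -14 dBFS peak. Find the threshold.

Gain reduction = -14 − (-16) = 2 dB; output overshoot = GR / (R − 1) = 2 / 1 = 2 dB.
Threshold = output − output overshoot = -16 − 2 = -18 dBFS.

-18 dBFS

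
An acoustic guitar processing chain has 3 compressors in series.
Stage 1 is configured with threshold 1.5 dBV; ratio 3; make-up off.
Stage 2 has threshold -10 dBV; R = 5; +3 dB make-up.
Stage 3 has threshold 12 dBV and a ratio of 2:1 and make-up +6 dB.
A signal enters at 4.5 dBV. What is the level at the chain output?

Stage 1: overshoot 3 dB → 3/3 = 1 dB → 2.5 dBV.
Stage 2: overshoot 12.5 dB → 12.5/5 = 2.5 dB → -7.5 dBV; +3 dB make-up → -4.5 dBV.
Stage 3: -4.5 dBV ≤ 12 dBV, so stage 3 doesn't engage; make-up brings it to 1.5 dBV.

1.5 dBV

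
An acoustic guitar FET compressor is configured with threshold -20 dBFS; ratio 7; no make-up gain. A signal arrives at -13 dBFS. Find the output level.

The input is 7 dB above the -20 dBFS threshold.
At 7:1 the overshoot is divided by 7, leaving 1 dB above threshold.
That puts the output at -19 dBFS.

-19 dBFS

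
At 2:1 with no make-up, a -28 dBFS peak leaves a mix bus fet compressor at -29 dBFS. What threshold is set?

-30 dBFS

Input is 2 dB above T (since output overshoot × R = input overshoot: (-29 − T)·2 = -28 − T gives T = -30 dBFS).
Check: -30 + (-28 − (-30))/2 = -30 + 1 = -29 dBFS. ✓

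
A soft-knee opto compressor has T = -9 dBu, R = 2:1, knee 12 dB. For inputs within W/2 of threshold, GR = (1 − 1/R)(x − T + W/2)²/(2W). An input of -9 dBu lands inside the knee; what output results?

x − T + W/2 = -9 − (-9) + 6 = 6.
GR = (1 − 1/2) × 6² / 24 = 0.5 × 36 / 24 = 0.75 dB.
Output = -9 − 0.75 = -9.75 dBu.

-9.75 dBu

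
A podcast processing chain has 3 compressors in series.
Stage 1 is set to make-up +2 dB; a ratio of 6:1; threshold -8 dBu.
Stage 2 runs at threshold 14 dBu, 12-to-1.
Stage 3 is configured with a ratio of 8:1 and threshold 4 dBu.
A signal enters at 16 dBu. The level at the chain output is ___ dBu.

Stage 1: 24 dB above -8 dBu, reduced 6:1 to 4 dB above → -4 dBu; +2 dB make-up → -2 dBu.
Stage 2: -2 dBu ≤ 14 dBu, so stage 2 doesn't engage; output -2 dBu.
Stage 3: below threshold (-2 ≤ 4); passes unchanged; output -2 dBu.

-2 dBu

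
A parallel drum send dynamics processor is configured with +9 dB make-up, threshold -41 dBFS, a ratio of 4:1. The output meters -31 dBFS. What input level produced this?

-37 dBFS

Stripping the +9 dB make-up gives -40 dBFS at the gain stage.
Post-compression overshoot = -40 − (-41) = 1 dB.
Input overshoot = R × output overshoot = 4 dB → input = -41 + 4 = -37 dBFS.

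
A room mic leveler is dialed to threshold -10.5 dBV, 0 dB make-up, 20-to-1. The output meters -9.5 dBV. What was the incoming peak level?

Post-compression overshoot = -9.5 − (-10.5) = 1 dB.
Input overshoot = R × output overshoot = 20 dB → input = -10.5 + 20 = 9.5 dBV.

9.5 dBV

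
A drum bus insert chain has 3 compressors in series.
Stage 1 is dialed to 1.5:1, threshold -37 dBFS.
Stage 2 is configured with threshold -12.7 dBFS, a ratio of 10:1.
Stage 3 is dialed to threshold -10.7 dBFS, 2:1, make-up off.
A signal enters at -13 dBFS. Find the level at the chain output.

-21 dBFS

Stage 1: overshoot 24 dB → 24/1.5 = 16 dB → -21 dBFS.
Stage 2: -21 dBFS is at or below the -12.7 dBFS threshold — no compression; output -21 dBFS.
Stage 3: below threshold (-21 ≤ -10.7); passes unchanged; output -21 dBFS.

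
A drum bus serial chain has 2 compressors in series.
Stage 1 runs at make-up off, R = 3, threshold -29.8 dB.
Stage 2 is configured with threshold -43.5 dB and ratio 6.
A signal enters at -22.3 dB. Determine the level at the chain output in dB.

Stage 1: 7.5 dB above -29.8 dB, reduced 3:1 to 2.5 dB above → -27.3 dB.
Stage 2: overshoot 16.2 dB → 16.2/6 = 2.7 dB → -40.8 dB.

-40.8 dB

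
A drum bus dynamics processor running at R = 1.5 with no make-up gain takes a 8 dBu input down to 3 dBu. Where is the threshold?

-7 dBu

Let T be the threshold. Output overshoot = (input overshoot)/R, so 3 − T = (8 − T)/1.5.
1.5·(3 − T) = 8 − T → 0.5·T = 4.5 − 8 = -3.5.
T = -3.5/0.5 = -7 dBu.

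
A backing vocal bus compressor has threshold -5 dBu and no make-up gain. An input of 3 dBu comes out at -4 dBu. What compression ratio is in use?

8:1

Input overshoot = 3 − (-5) = 8 dB; output overshoot = -4 − (-5) = 1 dB.
Ratio = 8 / 1 = 8.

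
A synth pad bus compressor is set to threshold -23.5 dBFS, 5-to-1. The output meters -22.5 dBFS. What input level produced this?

-18.5 dBFS

Post-compression overshoot = -22.5 − (-23.5) = 1 dB.
Undo the ratio: input overshoot = 1 × 5 = 5 dB, giving input = -18.5 dBFS.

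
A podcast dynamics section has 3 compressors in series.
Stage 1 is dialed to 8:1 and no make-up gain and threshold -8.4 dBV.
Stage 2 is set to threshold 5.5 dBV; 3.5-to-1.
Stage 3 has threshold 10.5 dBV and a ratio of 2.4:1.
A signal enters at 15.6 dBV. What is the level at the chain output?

-5.4 dBV

Stage 1: overshoot 24 dB → 24/8 = 3 dB → -5.4 dBV.
Stage 2: -5.4 dBV is at or below the 5.5 dBV threshold — no compression; output -5.4 dBV.
Stage 3: below threshold (-5.4 ≤ 10.5); passes unchanged; output -5.4 dBV.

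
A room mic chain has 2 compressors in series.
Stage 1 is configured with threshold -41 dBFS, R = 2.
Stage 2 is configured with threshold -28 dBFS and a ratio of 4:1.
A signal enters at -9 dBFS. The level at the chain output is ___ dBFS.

-27.25 dBFS

Stage 1: overshoot 32 dB → 32/2 = 16 dB → -25 dBFS.
Stage 2: -25 dBFS is 3 dB over -28 dBFS; at 4:1 that becomes 0.75 dB over, giving -27.25 dBFS.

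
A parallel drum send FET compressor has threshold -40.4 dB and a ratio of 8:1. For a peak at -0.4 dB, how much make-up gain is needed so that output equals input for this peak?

35 dB

Overshoot 40 dB → 40/8 = 5 dB after compression, so the compressed level is -40.4 + 5 = -35.4 dB.
Make-up = target − compressed = -0.4 − (-35.4) = 35 dB.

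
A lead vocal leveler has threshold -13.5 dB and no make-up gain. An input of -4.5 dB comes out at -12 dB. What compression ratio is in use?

6:1

Input overshoot = -4.5 − (-13.5) = 9 dB; output overshoot = -12 − (-13.5) = 1.5 dB.
Ratio = 9 / 1.5 = 6.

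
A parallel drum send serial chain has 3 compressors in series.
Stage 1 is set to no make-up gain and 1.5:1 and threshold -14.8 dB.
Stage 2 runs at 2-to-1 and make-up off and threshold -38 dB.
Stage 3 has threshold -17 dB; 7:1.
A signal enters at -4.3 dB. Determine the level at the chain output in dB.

-22.9 dB

Stage 1: 10.5 dB above -14.8 dB, reduced 1.5:1 to 7 dB above → -7.8 dB.
Stage 2: -7.8 dB is 30.2 dB over -38 dB; at 2:1 that becomes 15.1 dB over, giving -22.9 dB.
Stage 3: -22.9 dB ≤ -17 dB, so stage 3 doesn't engage; output -22.9 dB.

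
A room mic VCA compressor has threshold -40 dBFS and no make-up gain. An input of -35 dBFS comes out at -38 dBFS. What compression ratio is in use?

2.5:1

Input overshoot = -35 − (-40) = 5 dB; output overshoot = -38 − (-40) = 2 dB.
Ratio = 5 / 2 = 2.5.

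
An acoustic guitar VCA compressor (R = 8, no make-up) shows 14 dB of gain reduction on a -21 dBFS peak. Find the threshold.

Gain reduction = -21 − (-35) = 14 dB; output overshoot = GR / (R − 1) = 14 / 7 = 2 dB.
Threshold = output − output overshoot = -35 − 2 = -37 dBFS.

-37 dBFS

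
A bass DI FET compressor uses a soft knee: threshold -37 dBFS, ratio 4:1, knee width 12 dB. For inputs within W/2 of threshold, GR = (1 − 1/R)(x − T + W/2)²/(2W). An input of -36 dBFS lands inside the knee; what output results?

x − T + W/2 = -36 − (-37) + 6 = 7.
GR = (1 − 1/4) × 7² / 24 = 0.75 × 49 / 24 = 1.53125 dB.
Output = -36 − 1.53125 = -37.53125 dBFS.

-37.53125 dBFS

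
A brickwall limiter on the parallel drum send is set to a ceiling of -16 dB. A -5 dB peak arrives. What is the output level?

A brickwall limiter is an ∞:1 compressor: any input above the ceiling is clamped to -16 dB.

-16 dB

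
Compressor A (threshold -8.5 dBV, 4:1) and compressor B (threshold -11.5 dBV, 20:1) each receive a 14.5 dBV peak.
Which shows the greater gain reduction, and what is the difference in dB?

A: overshoot 23 dB → output overshoot 5.75 dB → GR 17.25 dB.
B: overshoot 26 dB → output overshoot 1.3 dB → GR 24.7 dB.
Difference: 7.45 dB in favour of B.

B, by 7.45 dB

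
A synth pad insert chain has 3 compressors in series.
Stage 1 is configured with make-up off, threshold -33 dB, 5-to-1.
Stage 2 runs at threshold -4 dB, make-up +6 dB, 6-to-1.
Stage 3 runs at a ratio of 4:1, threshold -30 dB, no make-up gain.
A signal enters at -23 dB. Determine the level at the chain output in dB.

Stage 1: overshoot 10 dB → 10/5 = 2 dB → -31 dB.
Stage 2: -31 dB ≤ -4 dB, so stage 2 doesn't engage; make-up brings it to -25 dB.
Stage 3: 5 dB above -30 dB, reduced 4:1 to 1.25 dB above → -28.75 dB.

-28.75 dB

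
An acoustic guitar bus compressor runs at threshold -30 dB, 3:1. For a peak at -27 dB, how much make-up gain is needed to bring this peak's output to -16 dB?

The peak compresses to -30 + 3/3 = -29 dB.
To reach -16 dB requires -16 − (-29) = 13 dB of make-up.

13 dB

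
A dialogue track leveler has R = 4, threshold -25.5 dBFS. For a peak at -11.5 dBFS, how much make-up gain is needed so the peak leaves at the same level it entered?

Without make-up, output = threshold + overshoot/4 = -25.5 + 3.5 = -22 dBFS.
Gap to target: 10.5 dB.

10.5 dB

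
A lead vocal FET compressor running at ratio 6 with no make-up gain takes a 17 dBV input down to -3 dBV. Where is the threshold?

Let T be the threshold. Output overshoot = (input overshoot)/R, so -3 − T = (17 − T)/6.
6·(-3 − T) = 17 − T → 5·T = -18 − 17 = -35.
T = -35/5 = -7 dBV.

-7 dBV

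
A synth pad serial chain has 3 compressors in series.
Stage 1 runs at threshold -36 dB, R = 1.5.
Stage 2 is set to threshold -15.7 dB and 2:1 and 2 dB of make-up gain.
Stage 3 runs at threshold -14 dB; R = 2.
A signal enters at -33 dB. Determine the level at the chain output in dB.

Stage 1: 3 dB above -36 dB, reduced 1.5:1 to 2 dB above → -34 dB.
Stage 2: -34 dB is at or below the -15.7 dB threshold — no compression; make-up brings it to -32 dB.
Stage 3: -32 dB is at or below the -14 dB threshold — no compression; output -32 dB.

-32 dB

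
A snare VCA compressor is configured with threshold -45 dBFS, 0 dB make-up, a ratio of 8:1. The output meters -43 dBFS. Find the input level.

The compressed level sits -43 − (-45) = 2 dB over threshold.
Input overshoot = R × output overshoot = 16 dB → input = -45 + 16 = -29 dBFS.

-29 dBFS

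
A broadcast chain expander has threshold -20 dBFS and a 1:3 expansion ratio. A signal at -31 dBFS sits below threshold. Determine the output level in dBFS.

-53 dBFS

Undershoot = (-20) − (-31) = 11 dB.
At 1:3, that expands to 33 dB under threshold.
Output = -20 − 33 = -53 dBFS.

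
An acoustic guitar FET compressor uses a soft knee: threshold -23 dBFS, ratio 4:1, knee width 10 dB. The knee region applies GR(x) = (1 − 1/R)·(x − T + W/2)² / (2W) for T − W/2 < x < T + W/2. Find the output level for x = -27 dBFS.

-27.0375 dBFS

x − T + W/2 = -27 − (-23) + 5 = 1.
GR = (1 − 1/4) × 1² / 20 = 0.75 × 1 / 20 = 0.0375 dB.
Output = -27 − 0.0375 = -27.0375 dBFS.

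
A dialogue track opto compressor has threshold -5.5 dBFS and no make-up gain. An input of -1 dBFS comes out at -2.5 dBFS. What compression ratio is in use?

1.5:1

Input overshoot = -1 − (-5.5) = 4.5 dB; output overshoot = -2.5 − (-5.5) = 3 dB.
Ratio = 4.5 / 3 = 1.5.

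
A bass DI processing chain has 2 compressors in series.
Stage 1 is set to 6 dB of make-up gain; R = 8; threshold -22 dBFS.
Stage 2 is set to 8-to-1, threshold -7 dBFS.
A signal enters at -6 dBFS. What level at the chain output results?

-14 dBFS

Stage 1: overshoot 16 dB → 16/8 = 2 dB → -20 dBFS; +6 dB make-up → -14 dBFS.
Stage 2: -14 dBFS is at or below the -7 dBFS threshold — no compression; output -14 dBFS.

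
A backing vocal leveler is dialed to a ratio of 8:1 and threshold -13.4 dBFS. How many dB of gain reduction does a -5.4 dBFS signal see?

7 dB

The signal is 8 dB above threshold.
After 8:1 compression the overshoot becomes 8/8 = 1 dB.
GR = overshoot in − overshoot out = 8 − 1 = 7 dB.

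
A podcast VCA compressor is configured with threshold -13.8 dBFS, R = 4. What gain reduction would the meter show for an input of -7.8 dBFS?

4.5 dB

-7.8 dBFS exceeds the threshold by 6 dB.
After 4:1 compression the overshoot becomes 6/4 = 1.5 dB.
So the signal is attenuated by 6 − 1.5 = 4.5 dB.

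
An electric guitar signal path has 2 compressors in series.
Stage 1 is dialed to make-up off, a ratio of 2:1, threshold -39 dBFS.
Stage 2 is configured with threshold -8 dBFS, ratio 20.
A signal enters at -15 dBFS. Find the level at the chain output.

Stage 1: overshoot 24 dB → 24/2 = 12 dB → -27 dBFS.
Stage 2: below threshold (-27 ≤ -8); passes unchanged; output -27 dBFS.

-27 dBFS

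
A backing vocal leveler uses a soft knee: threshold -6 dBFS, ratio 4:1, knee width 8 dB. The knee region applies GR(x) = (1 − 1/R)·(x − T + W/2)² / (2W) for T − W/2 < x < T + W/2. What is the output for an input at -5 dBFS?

x − T + W/2 = -5 − (-6) + 4 = 5.
GR = (1 − 1/4) × 5² / 16 = 0.75 × 25 / 16 = 1.171875 dB.
Output = -5 − 1.171875 = -6.171875 dBFS.

-6.171875 dBFS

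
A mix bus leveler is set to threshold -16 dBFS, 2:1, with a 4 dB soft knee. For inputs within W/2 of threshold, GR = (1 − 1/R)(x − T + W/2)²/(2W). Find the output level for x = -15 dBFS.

-15.5625 dBFS

x − T + W/2 = -15 − (-16) + 2 = 3.
GR = (1 − 1/2) × 3² / 8 = 0.5 × 9 / 8 = 0.5625 dB.
Output = -15 − 0.5625 = -15.5625 dBFS.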